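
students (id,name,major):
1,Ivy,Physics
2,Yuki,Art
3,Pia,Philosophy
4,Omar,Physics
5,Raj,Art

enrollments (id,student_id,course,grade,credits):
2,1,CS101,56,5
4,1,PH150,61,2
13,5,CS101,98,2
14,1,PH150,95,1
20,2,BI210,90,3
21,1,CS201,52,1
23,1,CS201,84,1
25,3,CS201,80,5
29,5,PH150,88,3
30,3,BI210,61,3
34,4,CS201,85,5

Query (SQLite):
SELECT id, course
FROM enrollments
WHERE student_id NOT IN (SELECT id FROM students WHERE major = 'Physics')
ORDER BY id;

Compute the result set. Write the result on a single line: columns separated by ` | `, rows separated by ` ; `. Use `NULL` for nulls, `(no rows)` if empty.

Inner query: students.id where major = 'Physics'.
Outer: keep enrollments rows whose student_id is not in that set.
Inner query → {1, 4}

13 | CS101 ; 20 | BI210 ; 25 | CS201 ; 29 | PH150 ; 30 | BI210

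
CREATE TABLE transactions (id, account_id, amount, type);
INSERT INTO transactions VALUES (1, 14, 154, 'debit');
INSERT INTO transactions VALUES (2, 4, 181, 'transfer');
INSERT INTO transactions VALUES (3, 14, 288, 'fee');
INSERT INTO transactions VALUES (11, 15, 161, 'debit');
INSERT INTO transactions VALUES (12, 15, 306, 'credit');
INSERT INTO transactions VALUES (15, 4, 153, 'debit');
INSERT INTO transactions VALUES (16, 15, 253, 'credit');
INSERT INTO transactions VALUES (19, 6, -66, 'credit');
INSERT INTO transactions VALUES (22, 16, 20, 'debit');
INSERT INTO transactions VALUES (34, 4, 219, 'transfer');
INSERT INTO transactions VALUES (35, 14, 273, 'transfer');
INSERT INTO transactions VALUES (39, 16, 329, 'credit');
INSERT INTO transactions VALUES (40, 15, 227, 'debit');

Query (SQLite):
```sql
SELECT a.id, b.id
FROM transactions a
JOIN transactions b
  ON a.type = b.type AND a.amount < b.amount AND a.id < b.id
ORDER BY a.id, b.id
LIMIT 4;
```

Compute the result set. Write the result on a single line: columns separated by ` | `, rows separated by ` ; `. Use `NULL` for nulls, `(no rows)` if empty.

Pairs (a,b) with same type, a.amount < b.amount, a.id < b.id.
type groups: credit:{12,16,19,39} debit:{1,11,15,22,40} fee:{3} transfer:{2,34,35}
Ordered by (a.id, b.id); first 4.

1 | 11 ; 1 | 40 ; 2 | 34 ; 2 | 35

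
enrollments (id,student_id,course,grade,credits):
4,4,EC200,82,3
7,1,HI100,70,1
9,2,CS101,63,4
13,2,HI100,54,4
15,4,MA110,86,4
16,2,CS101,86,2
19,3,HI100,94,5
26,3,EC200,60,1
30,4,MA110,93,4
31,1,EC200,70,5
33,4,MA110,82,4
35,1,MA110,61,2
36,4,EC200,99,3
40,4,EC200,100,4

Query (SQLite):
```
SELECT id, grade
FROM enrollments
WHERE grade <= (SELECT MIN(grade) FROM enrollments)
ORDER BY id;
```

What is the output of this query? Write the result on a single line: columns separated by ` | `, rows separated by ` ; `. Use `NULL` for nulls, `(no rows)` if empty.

13 | 54

Scalar subquery: MIN(grade) over all enrollments rows = 54.
Keep rows where grade <= that value.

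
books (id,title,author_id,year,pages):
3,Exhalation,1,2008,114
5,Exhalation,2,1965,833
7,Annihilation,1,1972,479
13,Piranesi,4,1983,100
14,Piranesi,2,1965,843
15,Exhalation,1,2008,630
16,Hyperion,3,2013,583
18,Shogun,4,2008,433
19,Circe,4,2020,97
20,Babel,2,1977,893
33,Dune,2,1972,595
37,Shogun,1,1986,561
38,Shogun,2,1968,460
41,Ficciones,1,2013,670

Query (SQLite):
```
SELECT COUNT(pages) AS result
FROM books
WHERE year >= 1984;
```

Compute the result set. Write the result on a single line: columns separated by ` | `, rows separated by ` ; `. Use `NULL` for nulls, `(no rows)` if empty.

7

Rows where year >= 1984 → pages values: [114, 630, 583, 433, 97, 561, 670].
COUNT(pages) counts non-NULL values → 7.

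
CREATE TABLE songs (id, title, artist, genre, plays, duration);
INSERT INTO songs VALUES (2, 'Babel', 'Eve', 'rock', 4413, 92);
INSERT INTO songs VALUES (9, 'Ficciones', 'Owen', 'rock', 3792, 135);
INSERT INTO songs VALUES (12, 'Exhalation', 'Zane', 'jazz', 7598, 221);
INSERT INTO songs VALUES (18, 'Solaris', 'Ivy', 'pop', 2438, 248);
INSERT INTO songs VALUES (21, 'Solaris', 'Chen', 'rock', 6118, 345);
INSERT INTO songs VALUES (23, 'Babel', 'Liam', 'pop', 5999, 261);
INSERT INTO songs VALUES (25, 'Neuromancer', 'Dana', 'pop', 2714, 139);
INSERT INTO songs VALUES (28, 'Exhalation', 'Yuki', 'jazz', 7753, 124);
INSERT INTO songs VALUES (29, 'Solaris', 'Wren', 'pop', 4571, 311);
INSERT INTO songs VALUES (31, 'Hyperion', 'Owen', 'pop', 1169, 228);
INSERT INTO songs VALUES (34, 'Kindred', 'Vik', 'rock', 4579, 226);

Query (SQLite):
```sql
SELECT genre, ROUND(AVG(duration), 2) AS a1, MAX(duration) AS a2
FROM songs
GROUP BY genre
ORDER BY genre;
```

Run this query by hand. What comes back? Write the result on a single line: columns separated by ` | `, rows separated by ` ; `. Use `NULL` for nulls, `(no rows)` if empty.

jazz | 172.5 | 221 ; pop | 237.4 | 311 ; rock | 199.5 | 345

Group songs by genre.
Per group compute: ROUND(AVG(duration), 2), MAX(duration).
  jazz: ids {12, 28} → ROUND(AVG(duration), 2)=172.5, MAX(duration)=221
  pop: ids {18, 23, 25, 29, 31} → ROUND(AVG(duration), 2)=237.4, MAX(duration)=311
  rock: ids {2, 9, 21, 34} → ROUND(AVG(duration), 2)=199.5, MAX(duration)=345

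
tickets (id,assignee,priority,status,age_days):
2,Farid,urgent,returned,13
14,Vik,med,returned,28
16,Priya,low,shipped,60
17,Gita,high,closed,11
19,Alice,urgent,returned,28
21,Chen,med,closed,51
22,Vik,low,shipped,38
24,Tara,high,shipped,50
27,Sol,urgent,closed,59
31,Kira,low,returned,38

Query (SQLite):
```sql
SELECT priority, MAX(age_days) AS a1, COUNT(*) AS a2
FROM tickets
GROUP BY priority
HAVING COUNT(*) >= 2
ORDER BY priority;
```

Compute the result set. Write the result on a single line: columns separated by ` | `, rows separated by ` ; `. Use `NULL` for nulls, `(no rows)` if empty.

Group tickets by priority.
Per group compute: MAX(age_days), COUNT(*).
HAVING: drop groups with fewer than 2 rows.
  high: ids {17, 24} → MAX(age_days)=50, COUNT(*)=2
  low: ids {16, 22, 31} → MAX(age_days)=60, COUNT(*)=3
  med: ids {14, 21} → MAX(age_days)=51, COUNT(*)=2
  urgent: ids {2, 19, 27} → MAX(age_days)=59, COUNT(*)=3

high | 50 | 2 ; low | 60 | 3 ; med | 51 | 2 ; urgent | 59 | 3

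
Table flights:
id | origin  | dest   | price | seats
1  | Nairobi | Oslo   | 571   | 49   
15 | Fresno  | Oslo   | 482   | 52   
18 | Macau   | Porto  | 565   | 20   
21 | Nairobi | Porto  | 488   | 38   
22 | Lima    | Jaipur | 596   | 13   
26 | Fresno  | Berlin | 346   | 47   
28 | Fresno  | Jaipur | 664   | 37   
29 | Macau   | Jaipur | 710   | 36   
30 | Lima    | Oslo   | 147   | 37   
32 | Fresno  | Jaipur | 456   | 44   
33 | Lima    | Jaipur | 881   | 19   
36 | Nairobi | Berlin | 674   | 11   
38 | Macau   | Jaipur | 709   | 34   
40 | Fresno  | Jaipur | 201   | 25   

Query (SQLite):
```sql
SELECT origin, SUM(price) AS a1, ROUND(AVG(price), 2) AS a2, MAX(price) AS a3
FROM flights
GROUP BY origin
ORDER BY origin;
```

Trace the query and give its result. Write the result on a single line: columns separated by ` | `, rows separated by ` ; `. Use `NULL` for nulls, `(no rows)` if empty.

Group flights by origin.
Per group compute: SUM(price), ROUND(AVG(price), 2), MAX(price).
  Fresno: ids {15, 26, 28, 32, 40} → SUM(price)=2149, ROUND(AVG(price), 2)=429.8, MAX(price)=664
  Lima: ids {22, 30, 33} → SUM(price)=1624, ROUND(AVG(price), 2)=541.33, MAX(price)=881
  Macau: ids {18, 29, 38} → SUM(price)=1984, ROUND(AVG(price), 2)=661.33, MAX(price)=710
  Nairobi: ids {1, 21, 36} → SUM(price)=1733, ROUND(AVG(price), 2)=577.67, MAX(price)=674

Fresno | 2149 | 429.8 | 664 ; Lima | 1624 | 541.33 | 881 ; Macau | 1984 | 661.33 | 710 ; Nairobi | 1733 | 577.67 | 674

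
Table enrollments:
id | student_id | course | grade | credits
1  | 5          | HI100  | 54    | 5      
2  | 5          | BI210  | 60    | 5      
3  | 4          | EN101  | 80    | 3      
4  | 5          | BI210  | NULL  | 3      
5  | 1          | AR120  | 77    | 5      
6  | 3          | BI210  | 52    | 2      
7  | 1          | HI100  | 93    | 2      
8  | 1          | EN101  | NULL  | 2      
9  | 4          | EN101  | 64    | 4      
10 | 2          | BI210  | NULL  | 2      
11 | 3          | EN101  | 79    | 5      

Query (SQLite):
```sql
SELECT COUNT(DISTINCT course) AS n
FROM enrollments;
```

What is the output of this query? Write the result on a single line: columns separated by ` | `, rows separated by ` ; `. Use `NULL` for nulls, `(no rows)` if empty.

Count distinct non-NULL course values.

4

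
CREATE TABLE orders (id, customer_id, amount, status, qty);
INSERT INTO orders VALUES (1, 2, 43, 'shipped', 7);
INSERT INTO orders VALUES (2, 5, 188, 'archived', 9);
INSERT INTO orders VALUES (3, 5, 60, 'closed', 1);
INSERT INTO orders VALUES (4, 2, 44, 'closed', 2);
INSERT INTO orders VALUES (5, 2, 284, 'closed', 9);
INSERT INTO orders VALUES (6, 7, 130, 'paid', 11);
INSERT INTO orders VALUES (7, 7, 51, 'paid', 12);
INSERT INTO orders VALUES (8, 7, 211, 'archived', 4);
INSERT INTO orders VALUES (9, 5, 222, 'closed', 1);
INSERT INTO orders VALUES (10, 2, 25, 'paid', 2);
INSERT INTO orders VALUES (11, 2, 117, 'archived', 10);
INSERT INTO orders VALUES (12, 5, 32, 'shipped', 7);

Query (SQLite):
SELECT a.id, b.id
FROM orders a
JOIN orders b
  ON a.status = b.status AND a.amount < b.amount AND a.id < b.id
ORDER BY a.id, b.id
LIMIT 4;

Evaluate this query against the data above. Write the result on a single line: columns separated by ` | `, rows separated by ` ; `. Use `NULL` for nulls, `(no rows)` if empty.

Pairs (a,b) with same status, a.amount < b.amount, a.id < b.id.
status groups: archived:{2,8,11} closed:{3,4,5,9} paid:{6,7,10} shipped:{1,12}
Ordered by (a.id, b.id); first 4.

2 | 8 ; 3 | 5 ; 3 | 9 ; 4 | 5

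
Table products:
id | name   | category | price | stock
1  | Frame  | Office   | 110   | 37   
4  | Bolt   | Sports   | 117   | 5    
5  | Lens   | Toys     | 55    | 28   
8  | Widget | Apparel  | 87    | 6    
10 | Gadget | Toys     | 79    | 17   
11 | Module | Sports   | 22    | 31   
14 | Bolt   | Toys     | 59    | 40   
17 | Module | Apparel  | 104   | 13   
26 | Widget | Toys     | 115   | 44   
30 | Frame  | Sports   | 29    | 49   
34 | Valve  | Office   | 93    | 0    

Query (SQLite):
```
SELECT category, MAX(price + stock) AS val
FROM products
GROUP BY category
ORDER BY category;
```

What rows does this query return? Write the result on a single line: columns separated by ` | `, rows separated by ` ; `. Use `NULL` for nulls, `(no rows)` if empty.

Apparel | 117 ; Office | 147 ; Sports | 122 ; Toys | 159

For each row compute price + stock.
Group by category; take MAX of the expression per group.
  Apparel: ids {8, 17} → MAX(price + stock)=117
  Office: ids {1, 34} → MAX(price + stock)=147
  Sports: ids {4, 11, 30} → MAX(price + stock)=122
  Toys: ids {5, 10, 14, 26} → MAX(price + stock)=159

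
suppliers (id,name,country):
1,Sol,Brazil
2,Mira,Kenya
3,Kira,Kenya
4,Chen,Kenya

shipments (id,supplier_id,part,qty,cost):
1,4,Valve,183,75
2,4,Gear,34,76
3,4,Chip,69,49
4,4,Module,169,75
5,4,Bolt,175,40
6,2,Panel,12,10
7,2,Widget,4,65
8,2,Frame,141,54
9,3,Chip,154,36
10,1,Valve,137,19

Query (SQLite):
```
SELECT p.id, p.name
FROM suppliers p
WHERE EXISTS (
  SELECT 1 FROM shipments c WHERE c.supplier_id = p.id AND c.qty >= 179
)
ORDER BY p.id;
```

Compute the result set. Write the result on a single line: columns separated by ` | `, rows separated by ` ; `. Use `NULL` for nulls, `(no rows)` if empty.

4 | Chen

For each suppliers row, check whether any shipments with matching supplier_id has qty >= 179.
Keep rows where that is true.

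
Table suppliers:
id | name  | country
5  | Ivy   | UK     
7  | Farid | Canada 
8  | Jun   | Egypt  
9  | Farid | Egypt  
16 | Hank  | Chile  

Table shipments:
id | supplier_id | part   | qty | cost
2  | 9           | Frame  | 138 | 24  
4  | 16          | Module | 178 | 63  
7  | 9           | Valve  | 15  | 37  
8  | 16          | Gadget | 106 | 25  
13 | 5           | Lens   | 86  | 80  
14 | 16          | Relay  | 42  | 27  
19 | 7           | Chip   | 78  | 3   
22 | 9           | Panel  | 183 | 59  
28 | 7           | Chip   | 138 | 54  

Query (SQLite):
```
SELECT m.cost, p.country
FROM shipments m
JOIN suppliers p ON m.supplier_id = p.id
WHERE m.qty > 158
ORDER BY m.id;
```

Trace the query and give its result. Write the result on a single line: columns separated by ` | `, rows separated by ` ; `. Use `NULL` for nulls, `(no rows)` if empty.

63 | Chile ; 59 | Egypt

Each shipments row matches the suppliers row where supplier_id = suppliers.id.
Then keep rows with m.qty > 158.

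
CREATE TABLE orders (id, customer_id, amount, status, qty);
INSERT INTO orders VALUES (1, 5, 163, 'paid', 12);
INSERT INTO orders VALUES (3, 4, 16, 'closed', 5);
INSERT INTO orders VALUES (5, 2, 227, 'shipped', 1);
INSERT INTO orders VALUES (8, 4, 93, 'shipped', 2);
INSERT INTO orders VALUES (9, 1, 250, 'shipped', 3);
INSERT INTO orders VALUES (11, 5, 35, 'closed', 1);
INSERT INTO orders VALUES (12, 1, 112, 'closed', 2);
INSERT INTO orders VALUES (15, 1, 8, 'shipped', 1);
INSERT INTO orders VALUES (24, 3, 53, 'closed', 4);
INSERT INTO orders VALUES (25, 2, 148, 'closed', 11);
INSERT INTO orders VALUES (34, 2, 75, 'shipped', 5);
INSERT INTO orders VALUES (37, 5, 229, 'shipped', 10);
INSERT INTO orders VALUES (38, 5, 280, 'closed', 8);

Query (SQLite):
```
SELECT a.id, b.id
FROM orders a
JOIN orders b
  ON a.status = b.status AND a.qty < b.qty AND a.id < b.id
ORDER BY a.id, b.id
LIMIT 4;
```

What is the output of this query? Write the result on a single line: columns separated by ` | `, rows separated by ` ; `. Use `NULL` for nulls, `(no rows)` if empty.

3 | 25 ; 3 | 38 ; 5 | 8 ; 5 | 9

Pairs (a,b) with same status, a.qty < b.qty, a.id < b.id.
status groups: closed:{3,11,12,24,25,38} paid:{1} shipped:{5,8,9,15,34,37}
Ordered by (a.id, b.id); first 4.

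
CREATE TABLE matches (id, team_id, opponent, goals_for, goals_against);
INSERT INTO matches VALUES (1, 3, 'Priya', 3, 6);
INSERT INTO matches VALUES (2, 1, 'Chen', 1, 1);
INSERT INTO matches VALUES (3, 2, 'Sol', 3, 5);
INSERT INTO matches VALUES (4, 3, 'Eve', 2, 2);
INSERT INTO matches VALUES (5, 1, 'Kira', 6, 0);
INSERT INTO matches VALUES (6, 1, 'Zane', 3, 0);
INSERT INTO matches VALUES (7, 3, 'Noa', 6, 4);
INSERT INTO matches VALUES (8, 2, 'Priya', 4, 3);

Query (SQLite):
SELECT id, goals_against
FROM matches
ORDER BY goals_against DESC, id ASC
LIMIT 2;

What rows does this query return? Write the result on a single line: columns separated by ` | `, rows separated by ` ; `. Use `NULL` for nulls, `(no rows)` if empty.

1 | 6 ; 3 | 5

Sort by goals_against desc, tiebreak id asc: (6, id=1), (5, id=3), (4, id=7), (3, id=8), (2, id=4) …. Take first 2.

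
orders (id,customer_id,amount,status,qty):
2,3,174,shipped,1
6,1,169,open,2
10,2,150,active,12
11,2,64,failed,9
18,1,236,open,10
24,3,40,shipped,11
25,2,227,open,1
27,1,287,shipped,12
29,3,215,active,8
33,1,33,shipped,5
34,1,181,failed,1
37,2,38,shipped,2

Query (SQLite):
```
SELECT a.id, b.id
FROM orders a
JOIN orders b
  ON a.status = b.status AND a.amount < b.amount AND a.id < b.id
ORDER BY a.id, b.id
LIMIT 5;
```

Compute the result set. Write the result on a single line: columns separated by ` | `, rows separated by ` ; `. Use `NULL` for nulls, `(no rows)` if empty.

Pairs (a,b) with same status, a.amount < b.amount, a.id < b.id.
status groups: active:{10,29} failed:{11,34} open:{6,18,25} shipped:{2,24,27,33,37}
Ordered by (a.id, b.id); first 5.

2 | 27 ; 6 | 18 ; 6 | 25 ; 10 | 29 ; 11 | 34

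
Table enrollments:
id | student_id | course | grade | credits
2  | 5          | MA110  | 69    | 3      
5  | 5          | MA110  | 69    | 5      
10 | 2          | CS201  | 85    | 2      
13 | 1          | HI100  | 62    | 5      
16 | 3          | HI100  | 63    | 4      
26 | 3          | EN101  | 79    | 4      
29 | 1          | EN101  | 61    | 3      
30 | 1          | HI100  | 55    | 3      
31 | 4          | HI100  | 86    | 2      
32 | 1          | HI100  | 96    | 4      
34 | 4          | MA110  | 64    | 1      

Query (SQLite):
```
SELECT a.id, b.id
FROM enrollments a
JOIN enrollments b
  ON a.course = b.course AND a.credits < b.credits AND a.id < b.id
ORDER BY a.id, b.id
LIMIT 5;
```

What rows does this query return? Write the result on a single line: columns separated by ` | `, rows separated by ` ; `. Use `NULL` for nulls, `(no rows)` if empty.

Pairs (a,b) with same course, a.credits < b.credits, a.id < b.id.
course groups: CS201:{10} EN101:{26,29} HI100:{13,16,30,31,32} MA110:{2,5,34}
Ordered by (a.id, b.id); first 5.

2 | 5 ; 30 | 32 ; 31 | 32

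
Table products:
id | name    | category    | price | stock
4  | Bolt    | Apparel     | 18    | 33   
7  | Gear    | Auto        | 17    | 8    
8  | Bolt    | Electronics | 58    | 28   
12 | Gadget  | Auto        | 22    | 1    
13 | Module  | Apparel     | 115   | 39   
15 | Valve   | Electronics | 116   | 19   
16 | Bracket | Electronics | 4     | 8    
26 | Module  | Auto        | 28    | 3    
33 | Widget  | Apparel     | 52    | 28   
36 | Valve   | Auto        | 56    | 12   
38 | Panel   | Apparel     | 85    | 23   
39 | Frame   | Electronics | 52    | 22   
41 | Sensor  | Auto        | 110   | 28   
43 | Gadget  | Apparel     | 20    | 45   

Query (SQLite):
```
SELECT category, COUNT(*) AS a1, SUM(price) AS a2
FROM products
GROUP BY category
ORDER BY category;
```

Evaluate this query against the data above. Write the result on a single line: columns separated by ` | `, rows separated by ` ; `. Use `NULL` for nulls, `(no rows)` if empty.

Apparel | 5 | 290 ; Auto | 5 | 233 ; Electronics | 4 | 230

Group products by category.
Per group compute: COUNT(*), SUM(price).
  Apparel: ids {4, 13, 33, 38, 43} → COUNT(*)=5, SUM(price)=290
  Auto: ids {7, 12, 26, 36, 41} → COUNT(*)=5, SUM(price)=233
  Electronics: ids {8, 15, 16, 39} → COUNT(*)=4, SUM(price)=230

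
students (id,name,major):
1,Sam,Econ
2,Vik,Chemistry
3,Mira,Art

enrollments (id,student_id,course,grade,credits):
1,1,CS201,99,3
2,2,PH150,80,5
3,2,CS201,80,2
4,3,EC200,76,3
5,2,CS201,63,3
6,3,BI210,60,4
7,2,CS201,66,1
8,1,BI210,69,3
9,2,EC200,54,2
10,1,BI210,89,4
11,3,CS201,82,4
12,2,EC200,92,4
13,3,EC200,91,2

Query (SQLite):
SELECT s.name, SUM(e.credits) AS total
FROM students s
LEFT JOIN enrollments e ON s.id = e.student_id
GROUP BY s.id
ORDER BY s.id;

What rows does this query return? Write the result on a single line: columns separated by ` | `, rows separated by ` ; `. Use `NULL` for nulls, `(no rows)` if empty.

LEFT JOIN keeps every students row; unmatched ones get NULL for enrollments columns.
Group by students.id and compute SUM(e.credits). SUM over an all-NULL group is NULL.
  1: ids {1, 8, 10} → SUM(e.credits)=10
  2: ids {2, 3, 5, 7, 9, 12} → SUM(e.credits)=17
  3: ids {4, 6, 11, 13} → SUM(e.credits)=13

Sam | 10 ; Vik | 17 ; Mira | 13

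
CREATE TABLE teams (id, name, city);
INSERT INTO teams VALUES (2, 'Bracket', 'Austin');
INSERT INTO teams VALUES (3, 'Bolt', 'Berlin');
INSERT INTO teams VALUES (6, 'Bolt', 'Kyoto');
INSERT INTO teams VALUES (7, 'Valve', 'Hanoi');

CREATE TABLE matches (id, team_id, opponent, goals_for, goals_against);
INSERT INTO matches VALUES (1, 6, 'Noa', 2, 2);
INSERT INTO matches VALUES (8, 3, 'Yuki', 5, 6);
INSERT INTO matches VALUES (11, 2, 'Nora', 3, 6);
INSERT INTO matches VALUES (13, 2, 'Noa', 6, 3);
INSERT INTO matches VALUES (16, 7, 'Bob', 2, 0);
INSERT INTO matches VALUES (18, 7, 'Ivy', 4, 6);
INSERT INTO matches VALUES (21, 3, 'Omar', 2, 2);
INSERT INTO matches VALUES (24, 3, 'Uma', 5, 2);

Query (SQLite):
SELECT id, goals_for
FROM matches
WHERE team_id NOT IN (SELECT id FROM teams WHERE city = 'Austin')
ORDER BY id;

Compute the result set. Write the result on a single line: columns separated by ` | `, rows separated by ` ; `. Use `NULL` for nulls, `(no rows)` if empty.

Inner query: teams.id where city = 'Austin'.
Outer: keep matches rows whose team_id is not in that set.
Inner query → {2}

1 | 2 ; 8 | 5 ; 16 | 2 ; 18 | 4 ; 21 | 2 ; 24 | 5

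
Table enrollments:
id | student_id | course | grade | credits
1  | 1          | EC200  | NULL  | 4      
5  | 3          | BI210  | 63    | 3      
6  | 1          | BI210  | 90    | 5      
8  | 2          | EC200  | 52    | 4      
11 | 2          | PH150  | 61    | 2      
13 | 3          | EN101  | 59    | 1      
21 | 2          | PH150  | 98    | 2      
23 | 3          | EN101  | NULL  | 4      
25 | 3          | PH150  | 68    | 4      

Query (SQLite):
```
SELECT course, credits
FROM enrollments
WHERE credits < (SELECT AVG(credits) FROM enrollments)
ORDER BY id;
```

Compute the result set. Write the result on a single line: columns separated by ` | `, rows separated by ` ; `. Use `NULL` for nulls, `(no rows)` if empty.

BI210 | 3 ; PH150 | 2 ; EN101 | 1 ; PH150 | 2

Scalar subquery: AVG(credits) over all enrollments rows = 3.222222 (≈; comparison uses full precision).
Keep rows where credits < that value.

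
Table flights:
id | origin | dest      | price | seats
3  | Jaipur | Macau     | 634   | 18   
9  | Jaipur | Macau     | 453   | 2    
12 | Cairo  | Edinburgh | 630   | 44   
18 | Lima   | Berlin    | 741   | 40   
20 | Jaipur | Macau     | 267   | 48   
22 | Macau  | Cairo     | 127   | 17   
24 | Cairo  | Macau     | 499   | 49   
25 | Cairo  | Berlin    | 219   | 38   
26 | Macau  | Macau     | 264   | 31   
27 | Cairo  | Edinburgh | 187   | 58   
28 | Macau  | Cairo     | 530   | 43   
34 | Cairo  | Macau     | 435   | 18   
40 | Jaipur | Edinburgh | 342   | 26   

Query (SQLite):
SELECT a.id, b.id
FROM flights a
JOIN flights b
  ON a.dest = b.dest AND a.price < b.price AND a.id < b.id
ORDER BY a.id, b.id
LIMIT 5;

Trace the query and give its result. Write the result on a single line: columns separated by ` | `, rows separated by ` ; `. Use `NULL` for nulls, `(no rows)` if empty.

Pairs (a,b) with same dest, a.price < b.price, a.id < b.id.
dest groups: Berlin:{18,25} Cairo:{22,28} Edinburgh:{12,27,40} Macau:{3,9,20,24,26,34}
Ordered by (a.id, b.id); first 5.

9 | 24 ; 20 | 24 ; 20 | 34 ; 22 | 28 ; 26 | 34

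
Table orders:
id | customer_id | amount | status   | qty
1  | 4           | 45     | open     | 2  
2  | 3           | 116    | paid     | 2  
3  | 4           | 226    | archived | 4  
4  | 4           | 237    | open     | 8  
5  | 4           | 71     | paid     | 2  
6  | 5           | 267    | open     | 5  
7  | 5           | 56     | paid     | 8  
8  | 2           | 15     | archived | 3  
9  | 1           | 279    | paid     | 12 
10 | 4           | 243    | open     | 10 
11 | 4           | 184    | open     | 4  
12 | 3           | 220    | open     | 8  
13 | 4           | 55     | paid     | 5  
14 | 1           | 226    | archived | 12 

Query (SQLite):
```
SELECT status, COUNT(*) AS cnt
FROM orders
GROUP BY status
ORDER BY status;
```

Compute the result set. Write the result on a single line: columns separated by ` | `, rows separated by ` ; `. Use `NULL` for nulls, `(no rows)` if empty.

Partition orders by status; compute COUNT(*) within each group.
  archived: ids {3, 8, 14} → COUNT(*)=3
  open: ids {1, 4, 6, 10, 11, 12} → COUNT(*)=6
  paid: ids {2, 5, 7, 9, 13} → COUNT(*)=5

archived | 3 ; open | 6 ; paid | 5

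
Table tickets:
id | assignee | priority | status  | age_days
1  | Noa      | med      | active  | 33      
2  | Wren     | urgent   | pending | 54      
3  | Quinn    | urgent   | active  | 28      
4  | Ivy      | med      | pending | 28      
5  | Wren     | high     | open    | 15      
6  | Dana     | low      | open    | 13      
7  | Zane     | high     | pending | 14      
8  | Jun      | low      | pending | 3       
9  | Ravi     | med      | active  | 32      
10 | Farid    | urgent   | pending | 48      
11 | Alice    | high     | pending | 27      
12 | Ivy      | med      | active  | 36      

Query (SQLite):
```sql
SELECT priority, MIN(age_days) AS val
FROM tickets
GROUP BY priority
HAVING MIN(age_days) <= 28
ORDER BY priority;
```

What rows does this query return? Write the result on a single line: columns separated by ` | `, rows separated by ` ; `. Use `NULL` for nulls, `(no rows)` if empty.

Partition tickets by priority; compute MIN(age_days) within each group.
HAVING: keep groups where MIN(age_days) <= 28.
  high: ids {5, 7, 11} → MIN(age_days)=14
  low: ids {6, 8} → MIN(age_days)=3
  med: ids {1, 4, 9, 12} → MIN(age_days)=28
  urgent: ids {2, 3, 10} → MIN(age_days)=28

high | 14 ; low | 3 ; med | 28 ; urgent | 28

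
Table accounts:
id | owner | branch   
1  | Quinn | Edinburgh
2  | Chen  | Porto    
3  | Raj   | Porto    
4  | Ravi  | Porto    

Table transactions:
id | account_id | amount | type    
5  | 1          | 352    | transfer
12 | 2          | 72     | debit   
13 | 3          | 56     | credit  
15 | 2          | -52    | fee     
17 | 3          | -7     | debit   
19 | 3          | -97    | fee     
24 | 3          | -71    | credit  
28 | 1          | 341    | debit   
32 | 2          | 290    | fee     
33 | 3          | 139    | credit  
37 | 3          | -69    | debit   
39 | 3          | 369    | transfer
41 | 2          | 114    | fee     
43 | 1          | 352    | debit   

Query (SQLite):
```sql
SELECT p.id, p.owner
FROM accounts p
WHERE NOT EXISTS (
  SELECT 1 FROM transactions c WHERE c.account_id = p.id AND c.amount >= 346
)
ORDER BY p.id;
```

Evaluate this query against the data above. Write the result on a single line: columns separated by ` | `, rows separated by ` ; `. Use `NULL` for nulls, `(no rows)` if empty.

2 | Chen ; 4 | Ravi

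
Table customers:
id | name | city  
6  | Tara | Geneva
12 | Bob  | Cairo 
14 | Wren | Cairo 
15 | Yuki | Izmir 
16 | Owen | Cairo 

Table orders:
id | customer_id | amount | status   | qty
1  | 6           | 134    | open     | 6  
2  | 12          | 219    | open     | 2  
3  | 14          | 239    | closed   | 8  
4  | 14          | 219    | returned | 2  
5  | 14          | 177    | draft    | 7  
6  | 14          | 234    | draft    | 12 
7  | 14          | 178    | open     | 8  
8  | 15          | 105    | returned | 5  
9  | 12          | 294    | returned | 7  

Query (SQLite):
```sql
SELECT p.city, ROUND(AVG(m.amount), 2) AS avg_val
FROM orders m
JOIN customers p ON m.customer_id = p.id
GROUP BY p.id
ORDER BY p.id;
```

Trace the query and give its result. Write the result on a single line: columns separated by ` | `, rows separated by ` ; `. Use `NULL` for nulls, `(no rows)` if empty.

Geneva | 134 ; Cairo | 256.5 ; Cairo | 209.4 ; Izmir | 105

Join each orders row to its customers via customer_id.
Group joined rows by customers.id; compute ROUND(AVG(m.amount), 2) per group.
  6: ids {1} → ROUND(AVG(m.amount), 2)=134
  12: ids {2, 9} → ROUND(AVG(m.amount), 2)=256.5
  14: ids {3, 4, 5, 6, 7} → ROUND(AVG(m.amount), 2)=209.4
  15: ids {8} → ROUND(AVG(m.amount), 2)=105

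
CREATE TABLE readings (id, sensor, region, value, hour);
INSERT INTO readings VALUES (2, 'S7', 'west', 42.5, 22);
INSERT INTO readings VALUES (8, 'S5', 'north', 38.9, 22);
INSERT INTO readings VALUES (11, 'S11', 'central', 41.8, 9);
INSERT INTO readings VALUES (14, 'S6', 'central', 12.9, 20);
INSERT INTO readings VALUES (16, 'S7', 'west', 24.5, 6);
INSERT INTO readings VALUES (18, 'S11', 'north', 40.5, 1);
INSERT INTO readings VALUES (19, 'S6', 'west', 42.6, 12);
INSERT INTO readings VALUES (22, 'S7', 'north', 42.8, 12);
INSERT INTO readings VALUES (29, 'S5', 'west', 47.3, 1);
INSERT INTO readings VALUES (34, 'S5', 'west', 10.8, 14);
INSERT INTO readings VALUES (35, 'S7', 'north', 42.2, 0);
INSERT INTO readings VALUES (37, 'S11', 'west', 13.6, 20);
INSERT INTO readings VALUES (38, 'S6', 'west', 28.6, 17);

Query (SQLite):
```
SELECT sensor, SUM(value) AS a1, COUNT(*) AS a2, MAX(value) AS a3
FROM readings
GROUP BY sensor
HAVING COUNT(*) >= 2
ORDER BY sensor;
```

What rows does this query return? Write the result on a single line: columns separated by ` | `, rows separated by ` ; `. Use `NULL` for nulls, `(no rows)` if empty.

S11 | 95.9 | 3 | 41.8 ; S5 | 97 | 3 | 47.3 ; S6 | 84.1 | 3 | 42.6 ; S7 | 152 | 4 | 42.8

Group readings by sensor.
Per group compute: SUM(value), COUNT(*), MAX(value).
HAVING: drop groups with fewer than 2 rows.
  S11: ids {11, 18, 37} → SUM(value)=95.9, COUNT(*)=3, MAX(value)=41.8
  S5: ids {8, 29, 34} → SUM(value)=97, COUNT(*)=3, MAX(value)=47.3
  S6: ids {14, 19, 38} → SUM(value)=84.1, COUNT(*)=3, MAX(value)=42.6
  S7: ids {2, 16, 22, 35} → SUM(value)=152, COUNT(*)=4, MAX(value)=42.8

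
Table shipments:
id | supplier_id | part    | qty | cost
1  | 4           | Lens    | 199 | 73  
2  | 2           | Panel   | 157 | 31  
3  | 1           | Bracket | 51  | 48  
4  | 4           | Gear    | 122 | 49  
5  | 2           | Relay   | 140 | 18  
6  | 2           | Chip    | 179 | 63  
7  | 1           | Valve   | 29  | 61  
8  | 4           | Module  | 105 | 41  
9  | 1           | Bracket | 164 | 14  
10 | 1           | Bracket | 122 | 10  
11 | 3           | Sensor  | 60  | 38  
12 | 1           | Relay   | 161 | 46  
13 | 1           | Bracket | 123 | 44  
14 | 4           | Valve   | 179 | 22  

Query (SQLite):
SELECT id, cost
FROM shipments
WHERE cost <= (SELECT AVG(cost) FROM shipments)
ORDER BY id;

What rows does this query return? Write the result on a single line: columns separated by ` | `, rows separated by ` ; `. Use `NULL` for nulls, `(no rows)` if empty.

2 | 31 ; 5 | 18 ; 9 | 14 ; 10 | 10 ; 11 | 38 ; 14 | 22

Scalar subquery: AVG(cost) over all shipments rows = 39.857143 (≈; comparison uses full precision).
Keep rows where cost <= that value.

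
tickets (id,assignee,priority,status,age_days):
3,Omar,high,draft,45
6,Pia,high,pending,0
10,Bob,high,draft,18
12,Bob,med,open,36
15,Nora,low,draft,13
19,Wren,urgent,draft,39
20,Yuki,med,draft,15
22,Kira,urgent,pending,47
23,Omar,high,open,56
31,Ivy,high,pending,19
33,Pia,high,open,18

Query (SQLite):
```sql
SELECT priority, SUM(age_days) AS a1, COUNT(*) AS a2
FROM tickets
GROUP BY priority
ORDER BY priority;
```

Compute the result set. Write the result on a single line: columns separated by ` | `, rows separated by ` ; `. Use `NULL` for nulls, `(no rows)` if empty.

Group tickets by priority.
Per group compute: SUM(age_days), COUNT(*).
  high: ids {3, 6, 10, 23, 31, 33} → SUM(age_days)=156, COUNT(*)=6
  low: ids {15} → SUM(age_days)=13, COUNT(*)=1
  med: ids {12, 20} → SUM(age_days)=51, COUNT(*)=2
  urgent: ids {19, 22} → SUM(age_days)=86, COUNT(*)=2

high | 156 | 6 ; low | 13 | 1 ; med | 51 | 2 ; urgent | 86 | 2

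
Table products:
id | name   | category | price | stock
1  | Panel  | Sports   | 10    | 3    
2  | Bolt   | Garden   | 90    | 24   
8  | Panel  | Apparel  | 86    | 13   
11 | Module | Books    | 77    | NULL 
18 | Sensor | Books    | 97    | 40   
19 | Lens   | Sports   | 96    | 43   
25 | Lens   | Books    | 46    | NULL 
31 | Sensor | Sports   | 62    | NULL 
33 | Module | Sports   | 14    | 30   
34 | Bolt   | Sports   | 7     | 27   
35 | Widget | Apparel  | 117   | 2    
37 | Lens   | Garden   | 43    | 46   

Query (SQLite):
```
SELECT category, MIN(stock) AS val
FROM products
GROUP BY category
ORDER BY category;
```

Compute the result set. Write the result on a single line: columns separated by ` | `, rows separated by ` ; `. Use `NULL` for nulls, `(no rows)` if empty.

Apparel | 2 ; Books | 40 ; Garden | 24 ; Sports | 3

Partition products by category; compute MIN(stock) within each group.
  Apparel: ids {8, 35} → MIN(stock)=2
  Books: ids {11, 18, 25} → MIN(stock)=40
  Garden: ids {2, 37} → MIN(stock)=24
  Sports: ids {1, 19, 31, 33, 34} → MIN(stock)=3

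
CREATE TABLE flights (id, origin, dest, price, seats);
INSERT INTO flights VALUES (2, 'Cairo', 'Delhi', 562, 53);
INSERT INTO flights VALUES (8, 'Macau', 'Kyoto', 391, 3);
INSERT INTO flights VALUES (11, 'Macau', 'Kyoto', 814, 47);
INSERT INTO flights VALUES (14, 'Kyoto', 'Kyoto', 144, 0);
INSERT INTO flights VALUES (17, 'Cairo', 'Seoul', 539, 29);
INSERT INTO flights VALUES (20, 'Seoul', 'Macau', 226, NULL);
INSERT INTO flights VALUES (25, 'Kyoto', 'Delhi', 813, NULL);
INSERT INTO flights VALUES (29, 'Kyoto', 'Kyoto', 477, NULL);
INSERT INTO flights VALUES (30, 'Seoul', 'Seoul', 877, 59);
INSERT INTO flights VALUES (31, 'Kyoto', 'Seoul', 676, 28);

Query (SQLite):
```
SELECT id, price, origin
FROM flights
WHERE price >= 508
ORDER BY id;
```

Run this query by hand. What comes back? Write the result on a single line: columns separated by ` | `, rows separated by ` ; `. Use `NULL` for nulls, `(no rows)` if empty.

2 | 562 | Cairo ; 11 | 814 | Macau ; 17 | 539 | Cairo ; 25 | 813 | Kyoto ; 30 | 877 | Seoul ; 31 | 676 | Kyoto

price >= 508: ids {2, 11, 17, 25, 30, 31}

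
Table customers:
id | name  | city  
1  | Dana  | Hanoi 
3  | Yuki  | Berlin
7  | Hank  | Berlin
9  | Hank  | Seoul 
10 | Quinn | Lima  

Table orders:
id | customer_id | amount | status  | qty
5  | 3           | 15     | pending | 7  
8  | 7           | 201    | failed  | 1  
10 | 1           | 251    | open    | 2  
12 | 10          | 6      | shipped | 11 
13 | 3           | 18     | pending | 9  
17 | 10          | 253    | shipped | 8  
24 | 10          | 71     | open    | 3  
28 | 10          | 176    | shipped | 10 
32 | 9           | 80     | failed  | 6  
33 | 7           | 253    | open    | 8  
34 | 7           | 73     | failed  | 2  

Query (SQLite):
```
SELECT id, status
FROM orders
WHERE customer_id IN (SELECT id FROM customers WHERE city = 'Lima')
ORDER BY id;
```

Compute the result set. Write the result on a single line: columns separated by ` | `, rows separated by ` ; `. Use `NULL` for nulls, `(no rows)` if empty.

Inner query: customers.id where city = 'Lima'.
Outer: keep orders rows whose customer_id is in that set.
Inner query → {10}

12 | shipped ; 17 | shipped ; 24 | open ; 28 | shipped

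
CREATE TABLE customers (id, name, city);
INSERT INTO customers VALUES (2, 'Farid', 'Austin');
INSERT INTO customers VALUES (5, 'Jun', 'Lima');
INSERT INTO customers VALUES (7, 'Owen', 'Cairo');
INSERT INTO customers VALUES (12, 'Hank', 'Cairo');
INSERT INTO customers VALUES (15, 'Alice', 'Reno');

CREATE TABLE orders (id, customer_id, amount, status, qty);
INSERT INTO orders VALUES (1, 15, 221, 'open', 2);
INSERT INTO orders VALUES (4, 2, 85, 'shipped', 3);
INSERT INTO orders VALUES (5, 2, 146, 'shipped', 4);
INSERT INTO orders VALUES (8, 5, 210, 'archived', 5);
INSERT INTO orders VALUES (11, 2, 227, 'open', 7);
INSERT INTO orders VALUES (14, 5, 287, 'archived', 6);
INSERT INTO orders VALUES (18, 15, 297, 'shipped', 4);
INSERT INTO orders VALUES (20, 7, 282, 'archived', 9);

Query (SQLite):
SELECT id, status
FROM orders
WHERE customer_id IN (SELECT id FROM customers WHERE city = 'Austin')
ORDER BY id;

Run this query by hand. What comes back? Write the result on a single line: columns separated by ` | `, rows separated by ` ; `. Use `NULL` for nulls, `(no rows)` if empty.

Inner query: customers.id where city = 'Austin'.
Outer: keep orders rows whose customer_id is in that set.
Inner query → {2}

4 | shipped ; 5 | shipped ; 11 | open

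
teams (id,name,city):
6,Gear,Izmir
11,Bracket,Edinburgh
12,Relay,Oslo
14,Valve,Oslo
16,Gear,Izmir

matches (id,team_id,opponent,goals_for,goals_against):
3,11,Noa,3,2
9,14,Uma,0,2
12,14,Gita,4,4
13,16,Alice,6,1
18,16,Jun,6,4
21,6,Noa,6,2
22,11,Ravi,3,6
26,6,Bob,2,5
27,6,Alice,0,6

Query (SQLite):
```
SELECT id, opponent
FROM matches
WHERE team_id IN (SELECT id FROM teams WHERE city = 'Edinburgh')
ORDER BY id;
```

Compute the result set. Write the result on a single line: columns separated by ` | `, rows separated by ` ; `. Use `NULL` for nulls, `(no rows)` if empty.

Inner query: teams.id where city = 'Edinburgh'.
Outer: keep matches rows whose team_id is in that set.
Inner query → {11}

3 | Noa ; 22 | Ravi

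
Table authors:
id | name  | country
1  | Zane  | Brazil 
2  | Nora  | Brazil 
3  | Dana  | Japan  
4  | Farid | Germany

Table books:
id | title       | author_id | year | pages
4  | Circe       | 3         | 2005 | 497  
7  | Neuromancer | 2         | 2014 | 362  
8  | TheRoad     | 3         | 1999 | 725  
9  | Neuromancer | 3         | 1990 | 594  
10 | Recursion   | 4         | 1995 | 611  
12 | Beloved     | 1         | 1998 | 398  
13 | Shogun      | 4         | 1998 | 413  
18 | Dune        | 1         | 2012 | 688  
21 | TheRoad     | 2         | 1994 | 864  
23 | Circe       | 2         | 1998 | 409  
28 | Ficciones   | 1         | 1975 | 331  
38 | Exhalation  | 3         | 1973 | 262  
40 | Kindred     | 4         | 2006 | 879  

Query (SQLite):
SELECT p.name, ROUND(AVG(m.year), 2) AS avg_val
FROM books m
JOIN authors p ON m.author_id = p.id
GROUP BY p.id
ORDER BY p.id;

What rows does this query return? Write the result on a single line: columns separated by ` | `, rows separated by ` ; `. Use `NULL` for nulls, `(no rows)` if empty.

Zane | 1995 ; Nora | 2002 ; Dana | 1991.75 ; Farid | 1999.67

Join each books row to its authors via author_id.
Group joined rows by authors.id; compute ROUND(AVG(m.year), 2) per group.
  1: ids {12, 18, 28} → ROUND(AVG(m.year), 2)=1995
  2: ids {7, 21, 23} → ROUND(AVG(m.year), 2)=2002
  3: ids {4, 8, 9, 38} → ROUND(AVG(m.year), 2)=1991.75
  4: ids {10, 13, 40} → ROUND(AVG(m.year), 2)=1999.67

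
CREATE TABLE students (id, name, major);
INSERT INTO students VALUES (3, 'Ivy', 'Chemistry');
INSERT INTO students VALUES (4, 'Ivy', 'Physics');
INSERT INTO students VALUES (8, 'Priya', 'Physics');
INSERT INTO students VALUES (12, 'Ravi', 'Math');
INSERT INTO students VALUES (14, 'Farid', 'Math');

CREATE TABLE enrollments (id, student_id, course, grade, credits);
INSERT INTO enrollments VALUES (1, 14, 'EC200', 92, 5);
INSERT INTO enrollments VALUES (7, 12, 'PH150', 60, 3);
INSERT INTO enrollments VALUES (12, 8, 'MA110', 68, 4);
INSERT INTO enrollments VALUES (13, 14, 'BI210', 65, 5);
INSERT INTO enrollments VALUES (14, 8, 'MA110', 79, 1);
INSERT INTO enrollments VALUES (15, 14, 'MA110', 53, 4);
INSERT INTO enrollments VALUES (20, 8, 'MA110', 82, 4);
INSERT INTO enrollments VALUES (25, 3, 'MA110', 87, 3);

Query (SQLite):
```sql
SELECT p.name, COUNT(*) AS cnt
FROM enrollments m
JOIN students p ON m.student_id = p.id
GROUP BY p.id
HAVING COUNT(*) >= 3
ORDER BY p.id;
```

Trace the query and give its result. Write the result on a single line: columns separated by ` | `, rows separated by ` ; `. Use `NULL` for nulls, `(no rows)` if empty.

Join each enrollments row to its students via student_id.
Group joined rows by students.id; compute COUNT(*) per group.
HAVING: keep groups with count ≥ 3.
  3: ids {25} → COUNT(*)=1
  8: ids {12, 14, 20} → COUNT(*)=3
  12: ids {7} → COUNT(*)=1
  14: ids {1, 13, 15} → COUNT(*)=3

Priya | 3 ; Farid | 3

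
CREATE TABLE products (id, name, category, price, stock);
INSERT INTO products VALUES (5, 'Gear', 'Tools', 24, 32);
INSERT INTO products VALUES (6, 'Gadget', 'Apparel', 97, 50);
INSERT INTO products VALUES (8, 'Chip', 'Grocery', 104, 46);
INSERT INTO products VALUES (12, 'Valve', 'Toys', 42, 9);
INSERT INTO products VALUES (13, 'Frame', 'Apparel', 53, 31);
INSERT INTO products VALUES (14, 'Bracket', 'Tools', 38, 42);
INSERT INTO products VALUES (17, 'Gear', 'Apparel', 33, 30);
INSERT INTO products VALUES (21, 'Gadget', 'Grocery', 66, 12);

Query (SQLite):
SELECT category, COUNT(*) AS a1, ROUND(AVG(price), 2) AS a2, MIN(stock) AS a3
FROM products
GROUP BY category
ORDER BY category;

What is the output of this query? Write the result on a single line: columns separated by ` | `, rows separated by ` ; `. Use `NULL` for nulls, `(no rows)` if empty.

Apparel | 3 | 61 | 30 ; Grocery | 2 | 85 | 12 ; Tools | 2 | 31 | 32 ; Toys | 1 | 42 | 9

Group products by category.
Per group compute: COUNT(*), ROUND(AVG(price), 2), MIN(stock).
  Apparel: ids {6, 13, 17} → COUNT(*)=3, ROUND(AVG(price), 2)=61, MIN(stock)=30
  Grocery: ids {8, 21} → COUNT(*)=2, ROUND(AVG(price), 2)=85, MIN(stock)=12
  Tools: ids {5, 14} → COUNT(*)=2, ROUND(AVG(price), 2)=31, MIN(stock)=32
  Toys: ids {12} → COUNT(*)=1, ROUND(AVG(price), 2)=42, MIN(stock)=9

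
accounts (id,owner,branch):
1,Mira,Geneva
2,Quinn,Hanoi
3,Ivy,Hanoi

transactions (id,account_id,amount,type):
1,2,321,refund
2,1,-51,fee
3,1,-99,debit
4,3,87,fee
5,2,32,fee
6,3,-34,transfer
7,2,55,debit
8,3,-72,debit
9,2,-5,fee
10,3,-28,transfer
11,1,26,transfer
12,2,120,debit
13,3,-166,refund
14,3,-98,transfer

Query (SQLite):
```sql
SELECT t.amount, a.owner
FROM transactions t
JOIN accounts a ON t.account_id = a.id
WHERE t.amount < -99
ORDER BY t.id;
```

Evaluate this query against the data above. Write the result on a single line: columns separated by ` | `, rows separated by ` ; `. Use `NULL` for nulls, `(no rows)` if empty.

-166 | Ivy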